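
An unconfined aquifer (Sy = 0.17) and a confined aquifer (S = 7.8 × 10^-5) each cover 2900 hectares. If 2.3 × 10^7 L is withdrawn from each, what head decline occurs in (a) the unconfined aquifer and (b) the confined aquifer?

Δh_u ≈ 0.00467 m; Δh_c ≈ 10.2 m

A = 2900 hectares = 2.9 × 10^7 m²
ΔV = 2.3 × 10^7 L = 23000 m³
Unconfined: Δh_u = ΔV/(Sy·A) = 23000/(0.17 × 2.9 × 10^7) = 0.004665 m
Confined: Δh_c = ΔV/(S·A) = 23000/(7.8 × 10^-5 × 2.9 × 10^7) = 10.17 m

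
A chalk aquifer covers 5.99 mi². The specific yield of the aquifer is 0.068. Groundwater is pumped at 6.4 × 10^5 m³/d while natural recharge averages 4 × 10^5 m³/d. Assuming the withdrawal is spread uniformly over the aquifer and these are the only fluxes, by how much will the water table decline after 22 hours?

Δh ≈ 0.209 m

A = 5.99 mi² = 1.551 × 10^7 m²
Net abstraction = 6.4 × 10^5 − 4 × 10^5 = 2.4 × 10^5 m³/d
t = 22 hours = 0.9167 d
ΔV = Q × t = 2.4 × 10^5 m³/d × 0.9167 d = 2.2 × 10^5 m³
Δh = ΔV / (Sy × A) = 2.2 × 10^5 / (0.068 × 1.551 × 10^7) = 0.2085 m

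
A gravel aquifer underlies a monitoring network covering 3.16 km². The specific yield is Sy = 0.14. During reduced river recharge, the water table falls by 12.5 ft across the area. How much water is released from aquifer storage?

ΔV ≈ 1.69 × 10^6 m³

A = 3.16 km² = 3.16 × 10^6 m²
Δh = 12.5 ft = 3.81 m
ΔV = Sy × A × Δh = 0.14 × 3.16 × 10^6 m² × 3.81 m = 1.686 × 10^6 m³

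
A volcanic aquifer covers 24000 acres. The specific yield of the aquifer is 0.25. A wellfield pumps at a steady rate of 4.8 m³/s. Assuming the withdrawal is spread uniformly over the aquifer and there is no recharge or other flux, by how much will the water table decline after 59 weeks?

A = 24000 acres = 9.712 × 10^7 m²
Q = 4.8 m³/s = 4.147 × 10^5 m³/d
t = 59 weeks = 413 d
ΔV = Q × t = 4.147 × 10^5 m³/d × 413 d = 1.713 × 10^8 m³
Δh = ΔV / (Sy × A) = 1.713 × 10^8 / (0.25 × 9.712 × 10^7) = 7.054 m

Δh ≈ 7.05 m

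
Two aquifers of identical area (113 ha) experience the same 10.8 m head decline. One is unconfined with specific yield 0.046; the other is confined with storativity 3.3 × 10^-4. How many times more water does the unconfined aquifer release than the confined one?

A = 113 ha = 1.13 × 10^6 m²
Unconfined: ΔV_u = Sy × A × Δh = 0.046 × 1.13 × 10^6 × 10.8 = 5.614 × 10^5 m³
Confined: ΔV_c = S × A × Δh = 3.3 × 10^-4 × 1.13 × 10^6 × 10.8 = 4027 m³
Ratio = ΔV_u / ΔV_c = Sy / S = 0.046 / 3.3 × 10^-4 = 139.4

ΔV_u / ΔV_c ≈ 139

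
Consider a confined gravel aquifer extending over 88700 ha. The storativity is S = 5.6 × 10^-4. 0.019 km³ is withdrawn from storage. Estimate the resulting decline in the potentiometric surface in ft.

Δh ≈ 125 ft

A = 88700 ha = 8.87 × 10^8 m²
ΔV = 0.019 km³ = 1.9 × 10^7 m³
Δh = ΔV / (S × A) = 1.9 × 10^7 m³ / (5.6 × 10^-4 × 8.87 × 10^8 m²) = 38.25 m
Δh = 38.25 m = 125.5 ft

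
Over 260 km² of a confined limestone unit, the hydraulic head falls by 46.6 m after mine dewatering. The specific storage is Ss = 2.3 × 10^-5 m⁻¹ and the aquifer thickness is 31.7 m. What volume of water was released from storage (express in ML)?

S = Ss × b = 2.3 × 10^-5 m⁻¹ × 31.7 m = 7.291 × 10^-4
A = 260 km² = 2.6 × 10^8 m²
ΔV = S × A × Δh = 7.291 × 10^-4 × 2.6 × 10^8 m² × 46.6 m = 8.834 × 10^6 m³
ΔV = 8.834 × 10^6 m³ = 8834 ML

ΔV ≈ 8830 ML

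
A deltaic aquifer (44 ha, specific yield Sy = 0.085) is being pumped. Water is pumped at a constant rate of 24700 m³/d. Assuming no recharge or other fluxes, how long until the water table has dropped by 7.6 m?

t ≈ 11.5 days

A = 44 ha = 4.4 × 10^5 m²
ΔV = Sy × A × Δh = 0.085 × 4.4 × 10^5 × 7.6 = 2.842 × 10^5 m³
t = ΔV / Q = 2.842 × 10^5 m³ / 24700 m³/d = 11.51 d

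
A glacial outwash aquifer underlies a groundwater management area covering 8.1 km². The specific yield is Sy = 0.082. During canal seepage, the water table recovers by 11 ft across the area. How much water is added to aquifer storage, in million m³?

A = 8.1 km² = 8.1 × 10^6 m²
Δh = 11 ft = 3.353 m
ΔV = Sy × A × Δh = 0.082 × 8.1 × 10^6 m² × 3.353 m = 2.227 × 10^6 m³
ΔV = 2.227 × 10^6 m³ = 2.227 million m³

ΔV ≈ 2.23 million m³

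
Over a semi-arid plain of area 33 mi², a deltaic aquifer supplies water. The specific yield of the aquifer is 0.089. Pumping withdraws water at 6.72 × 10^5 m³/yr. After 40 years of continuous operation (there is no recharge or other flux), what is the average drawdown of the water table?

A = 33 mi² = 8.547 × 10^7 m²
Q = 6.72 × 10^5 m³/yr = 1841 m³/d
t = 40 years = 14600 d
ΔV = Q × t = 1841 m³/d × 14600 d = 2.688 × 10^7 m³
Δh = ΔV / (Sy × A) = 2.688 × 10^7 / (0.089 × 8.547 × 10^7) = 3.534 m

Δh ≈ 3.53 m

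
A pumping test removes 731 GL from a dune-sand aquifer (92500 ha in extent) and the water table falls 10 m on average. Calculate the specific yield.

Sy ≈ 0.079

A = 92500 ha = 9.25 × 10^8 m²
ΔV = 731 GL = 7.31 × 10^8 m³
Sy = ΔV / (A × Δh) = 7.31 × 10^8 m³ / (9.25 × 10^8 m² × 10 m) = 0.07903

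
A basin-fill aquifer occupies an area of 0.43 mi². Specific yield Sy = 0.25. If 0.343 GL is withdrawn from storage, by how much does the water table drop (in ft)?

Δh ≈ 4.04 ft

A = 0.43 mi² = 1.114 × 10^6 m²
ΔV = 0.343 GL = 3.43 × 10^5 m³
Δh = ΔV / (Sy × A) = 3.43 × 10^5 m³ / (0.25 × 1.114 × 10^6 m²) = 1.232 m
Δh = 1.232 m = 4.042 ft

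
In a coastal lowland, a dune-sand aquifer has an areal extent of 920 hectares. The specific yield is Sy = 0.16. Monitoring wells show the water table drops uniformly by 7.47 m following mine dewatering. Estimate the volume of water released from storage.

A = 920 hectares = 9.2 × 10^6 m²
ΔV = Sy × A × Δh = 0.16 × 9.2 × 10^6 m² × 7.47 m = 1.1 × 10^7 m³

ΔV ≈ 1.1 × 10^7 m³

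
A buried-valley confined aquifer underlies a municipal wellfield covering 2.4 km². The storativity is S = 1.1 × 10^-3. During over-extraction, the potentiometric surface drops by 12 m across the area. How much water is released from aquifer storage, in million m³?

A = 2.4 km² = 2.4 × 10^6 m²
ΔV = S × A × Δh = 0.0011 × 2.4 × 10^6 m² × 12 m = 31680 m³
ΔV = 31680 m³ = 0.03168 million m³

ΔV ≈ 0.0317 million m³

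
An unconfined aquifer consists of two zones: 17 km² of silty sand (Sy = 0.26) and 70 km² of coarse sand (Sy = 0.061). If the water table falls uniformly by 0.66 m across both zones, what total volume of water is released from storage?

A₁ = 17 km² = 1.7 × 10^7 m²; A₂ = 70 km² = 7 × 10^7 m²
ΔV₁ = 0.26 × 1.7 × 10^7 × 0.66 = 2.917 × 10^6 m³
ΔV₂ = 0.061 × 7 × 10^7 × 0.66 = 2.818 × 10^6 m³
ΔV = ΔV₁ + ΔV₂ = 5.735 × 10^6 m³

ΔV ≈ 5.74 × 10^6 m³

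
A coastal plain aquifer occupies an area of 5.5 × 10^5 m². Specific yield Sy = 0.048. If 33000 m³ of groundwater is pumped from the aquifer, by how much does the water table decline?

Δh ≈ 1.25 m

Δh = ΔV / (Sy × A) = 33000 m³ / (0.048 × 5.5 × 10^5 m²) = 1.25 m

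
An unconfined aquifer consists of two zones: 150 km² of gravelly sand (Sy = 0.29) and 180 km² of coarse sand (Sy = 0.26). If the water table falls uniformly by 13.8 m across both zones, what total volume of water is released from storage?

ΔV ≈ 1.25 × 10^9 m³

A₁ = 150 km² = 1.5 × 10^8 m²; A₂ = 180 km² = 1.8 × 10^8 m²
ΔV₁ = 0.29 × 1.5 × 10^8 × 13.8 = 6.003 × 10^8 m³
ΔV₂ = 0.26 × 1.8 × 10^8 × 13.8 = 6.458 × 10^8 m³
ΔV = ΔV₁ + ΔV₂ = 1.246 × 10^9 m³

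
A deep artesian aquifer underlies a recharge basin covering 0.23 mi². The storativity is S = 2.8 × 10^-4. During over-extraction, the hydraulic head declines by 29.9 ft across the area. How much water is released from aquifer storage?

A = 0.23 mi² = 5.957 × 10^5 m²
Δh = 29.9 ft = 9.114 m
ΔV = S × A × Δh = 2.8 × 10^-4 × 5.957 × 10^5 m² × 9.114 m = 1520 m³

ΔV ≈ 1520 m³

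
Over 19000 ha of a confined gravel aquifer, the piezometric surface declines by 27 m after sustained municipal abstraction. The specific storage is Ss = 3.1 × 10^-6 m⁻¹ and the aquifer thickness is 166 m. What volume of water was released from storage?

S = Ss × b = 3.1 × 10^-6 m⁻¹ × 166 m = 5.146 × 10^-4
A = 19000 ha = 1.9 × 10^8 m²
ΔV = S × A × Δh = 5.146 × 10^-4 × 1.9 × 10^8 m² × 27 m = 2.64 × 10^6 m³

ΔV ≈ 2.64 × 10^6 m³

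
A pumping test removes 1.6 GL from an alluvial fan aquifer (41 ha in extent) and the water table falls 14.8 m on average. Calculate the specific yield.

A = 41 ha = 4.1 × 10^5 m²
ΔV = 1.6 GL = 1.6 × 10^6 m³
Sy = ΔV / (A × Δh) = 1.6 × 10^6 m³ / (4.1 × 10^5 m² × 14.8 m) = 0.2637

Sy ≈ 0.26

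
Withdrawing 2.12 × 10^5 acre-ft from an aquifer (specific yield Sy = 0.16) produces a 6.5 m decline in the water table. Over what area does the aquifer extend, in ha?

A ≈ 25100 ha

ΔV = 2.12 × 10^5 acre-ft = 2.615 × 10^8 m³
A = ΔV / (Sy × Δh) = 2.615 × 10^8 / (0.16 × 6.5) = 2.514 × 10^8 m²
A = 2.514 × 10^8 m² = 25140 ha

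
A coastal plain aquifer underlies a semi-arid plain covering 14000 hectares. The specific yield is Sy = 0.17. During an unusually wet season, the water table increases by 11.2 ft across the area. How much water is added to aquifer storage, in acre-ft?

A = 14000 hectares = 1.4 × 10^8 m²
Δh = 11.2 ft = 3.414 m
ΔV = Sy × A × Δh = 0.17 × 1.4 × 10^8 m² × 3.414 m = 8.125 × 10^7 m³
ΔV = 8.125 × 10^7 m³ = 65870 acre-ft

ΔV ≈ 65900 acre-ft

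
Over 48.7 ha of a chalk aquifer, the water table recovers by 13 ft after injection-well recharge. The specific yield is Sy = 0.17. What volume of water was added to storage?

ΔV ≈ 3.28 × 10^5 m³

A = 48.7 ha = 4.87 × 10^5 m²
Δh = 13 ft = 3.962 m
ΔV = Sy × A × Δh = 0.17 × 4.87 × 10^5 m² × 3.962 m = 3.28 × 10^5 m³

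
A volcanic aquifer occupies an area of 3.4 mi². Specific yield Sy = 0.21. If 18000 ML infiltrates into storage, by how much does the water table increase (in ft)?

Δh ≈ 31.9 ft

A = 3.4 mi² = 8.806 × 10^6 m²
ΔV = 18000 ML = 1.8 × 10^7 m³
Δh = ΔV / (Sy × A) = 1.8 × 10^7 m³ / (0.21 × 8.806 × 10^6 m²) = 9.734 m
Δh = 9.734 m = 31.93 ft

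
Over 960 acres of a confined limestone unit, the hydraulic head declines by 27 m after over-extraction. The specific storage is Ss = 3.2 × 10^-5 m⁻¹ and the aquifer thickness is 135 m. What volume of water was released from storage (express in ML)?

S = Ss × b = 3.2 × 10^-5 m⁻¹ × 135 m = 4.32 × 10^-3
A = 960 acres = 3.885 × 10^6 m²
ΔV = S × A × Δh = 0.00432 × 3.885 × 10^6 m² × 27 m = 4.531 × 10^5 m³
ΔV = 4.531 × 10^5 m³ = 453.1 ML

ΔV ≈ 453 ML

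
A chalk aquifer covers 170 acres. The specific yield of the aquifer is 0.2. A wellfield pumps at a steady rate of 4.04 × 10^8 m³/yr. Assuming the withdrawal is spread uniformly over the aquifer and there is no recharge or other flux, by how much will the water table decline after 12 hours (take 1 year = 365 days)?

A = 170 acres = 6.88 × 10^5 m²
Q = 4.04 × 10^8 m³/yr = 1.107 × 10^6 m³/d
t = 12 hours = 0.5 d
ΔV = Q × t = 1.107 × 10^6 m³/d × 0.5 d = 5.534 × 10^5 m³
Δh = ΔV / (Sy × A) = 5.534 × 10^5 / (0.2 × 6.88 × 10^5) = 4.022 m

Δh ≈ 4.02 m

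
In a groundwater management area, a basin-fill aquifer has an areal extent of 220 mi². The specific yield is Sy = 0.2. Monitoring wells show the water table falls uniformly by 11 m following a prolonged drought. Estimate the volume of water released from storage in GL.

ΔV ≈ 1250 GL

A = 220 mi² = 5.698 × 10^8 m²
ΔV = Sy × A × Δh = 0.2 × 5.698 × 10^8 m² × 11 m = 1.254 × 10^9 m³
ΔV = 1.254 × 10^9 m³ = 1254 GL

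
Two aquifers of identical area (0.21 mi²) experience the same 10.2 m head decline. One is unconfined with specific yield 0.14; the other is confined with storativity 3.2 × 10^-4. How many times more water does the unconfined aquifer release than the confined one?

A = 0.21 mi² = 5.439 × 10^5 m²
Unconfined: ΔV_u = Sy × A × Δh = 0.14 × 5.439 × 10^5 × 10.2 = 7.767 × 10^5 m³
Confined: ΔV_c = S × A × Δh = 3.2 × 10^-4 × 5.439 × 10^5 × 10.2 = 1775 m³
Ratio = ΔV_u / ΔV_c = Sy / S = 0.14 / 3.2 × 10^-4 = 437.5

ΔV_u / ΔV_c ≈ 438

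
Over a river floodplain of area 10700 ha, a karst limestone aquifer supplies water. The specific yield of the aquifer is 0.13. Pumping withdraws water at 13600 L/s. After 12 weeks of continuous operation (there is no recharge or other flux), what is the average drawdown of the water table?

Δh ≈ 7.1 m

A = 10700 ha = 1.07 × 10^8 m²
Q = 13600 L/s = 1.175 × 10^6 m³/d
t = 12 weeks = 84 d
ΔV = Q × t = 1.175 × 10^6 m³/d × 84 d = 9.87 × 10^7 m³
Δh = ΔV / (Sy × A) = 9.87 × 10^7 / (0.13 × 1.07 × 10^8) = 7.096 m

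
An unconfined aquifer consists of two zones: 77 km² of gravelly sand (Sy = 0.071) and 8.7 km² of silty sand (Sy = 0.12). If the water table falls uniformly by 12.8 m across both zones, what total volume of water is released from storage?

A₁ = 77 km² = 7.7 × 10^7 m²; A₂ = 8.7 km² = 8.7 × 10^6 m²
ΔV₁ = 0.071 × 7.7 × 10^7 × 12.8 = 6.998 × 10^7 m³
ΔV₂ = 0.12 × 8.7 × 10^6 × 12.8 = 1.336 × 10^7 m³
ΔV = ΔV₁ + ΔV₂ = 8.334 × 10^7 m³

ΔV ≈ 8.33 × 10^7 m³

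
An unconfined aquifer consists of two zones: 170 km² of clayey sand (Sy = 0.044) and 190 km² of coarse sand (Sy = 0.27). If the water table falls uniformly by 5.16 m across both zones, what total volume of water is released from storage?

ΔV ≈ 3.03 × 10^8 m³

A₁ = 170 km² = 1.7 × 10^8 m²; A₂ = 190 km² = 1.9 × 10^8 m²
ΔV₁ = 0.044 × 1.7 × 10^8 × 5.16 = 3.86 × 10^7 m³
ΔV₂ = 0.27 × 1.9 × 10^8 × 5.16 = 2.647 × 10^8 m³
ΔV = ΔV₁ + ΔV₂ = 3.033 × 10^8 m³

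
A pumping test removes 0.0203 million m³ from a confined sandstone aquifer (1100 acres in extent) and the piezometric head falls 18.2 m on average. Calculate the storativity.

A = 1100 acres = 4.452 × 10^6 m²
ΔV = 0.0203 million m³ = 20300 m³
S = ΔV / (A × Δh) = 20300 m³ / (4.452 × 10^6 m² × 18.2 m) = 2.506 × 10^-4

S ≈ 2.5 × 10^-4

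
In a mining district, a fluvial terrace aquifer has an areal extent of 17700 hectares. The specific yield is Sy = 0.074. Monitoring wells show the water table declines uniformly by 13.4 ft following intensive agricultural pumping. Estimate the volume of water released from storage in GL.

A = 17700 hectares = 1.77 × 10^8 m²
Δh = 13.4 ft = 4.084 m
ΔV = Sy × A × Δh = 0.074 × 1.77 × 10^8 m² × 4.084 m = 5.35 × 10^7 m³
ΔV = 5.35 × 10^7 m³ = 53.5 GL

ΔV ≈ 53.5 GL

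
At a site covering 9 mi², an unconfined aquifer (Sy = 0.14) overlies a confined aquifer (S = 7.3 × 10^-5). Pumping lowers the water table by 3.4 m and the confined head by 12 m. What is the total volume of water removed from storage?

ΔV ≈ 1.11 × 10^7 m³

A = 9 mi² = 2.331 × 10^7 m²
Unconfined: ΔV_u = Sy × A × Δh_u = 0.14 × 2.331 × 10^7 × 3.4 = 1.11 × 10^7 m³
Confined: ΔV_c = S × A × Δh_c = 7.3 × 10^-5 × 2.331 × 10^7 × 12 = 20420 m³
Total ΔV = 1.11 × 10^7 + 20420 = 1.112 × 10^7 m³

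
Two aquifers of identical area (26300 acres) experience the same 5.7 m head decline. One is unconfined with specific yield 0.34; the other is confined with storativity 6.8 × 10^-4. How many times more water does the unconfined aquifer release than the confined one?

A = 26300 acres = 1.064 × 10^8 m²
Unconfined: ΔV_u = Sy × A × Δh = 0.34 × 1.064 × 10^8 × 5.7 = 2.063 × 10^8 m³
Confined: ΔV_c = S × A × Δh = 6.8 × 10^-4 × 1.064 × 10^8 × 5.7 = 4.125 × 10^5 m³
Ratio = ΔV_u / ΔV_c = Sy / S = 0.34 / 6.8 × 10^-4 = 500

ΔV_u / ΔV_c ≈ 500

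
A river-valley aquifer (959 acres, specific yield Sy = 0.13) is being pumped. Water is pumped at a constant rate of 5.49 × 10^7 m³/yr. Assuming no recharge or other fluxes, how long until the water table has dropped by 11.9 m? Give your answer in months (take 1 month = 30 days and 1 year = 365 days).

A = 959 acres = 3.881 × 10^6 m²
ΔV = Sy × A × Δh = 0.13 × 3.881 × 10^6 × 11.9 = 6.004 × 10^6 m³
Q = 5.49 × 10^7 m³/yr = 1.504 × 10^5 m³/d
t = ΔV / Q = 6.004 × 10^6 m³ / 1.504 × 10^5 m³/d = 39.92 d
t = 39.92 d ≈ 1.331 months

t ≈ 1.33 months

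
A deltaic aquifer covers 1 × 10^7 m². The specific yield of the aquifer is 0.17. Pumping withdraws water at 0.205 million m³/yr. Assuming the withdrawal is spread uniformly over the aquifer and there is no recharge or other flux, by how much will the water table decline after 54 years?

Δh ≈ 6.51 m

Q = 0.205 million m³/yr = 561.6 m³/d
t = 54 years = 19710 d
ΔV = Q × t = 561.6 m³/d × 19710 d = 1.107 × 10^7 m³
Δh = ΔV / (Sy × A) = 1.107 × 10^7 / (0.17 × 1 × 10^7) = 6.512 m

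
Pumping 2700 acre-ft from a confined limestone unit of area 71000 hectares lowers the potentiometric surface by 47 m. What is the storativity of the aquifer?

S ≈ 1 × 10^-4

A = 71000 hectares = 7.1 × 10^8 m²
ΔV = 2700 acre-ft = 3.33 × 10^6 m³
S = ΔV / (A × Δh) = 3.33 × 10^6 m³ / (7.1 × 10^8 m² × 47 m) = 9.98 × 10^-5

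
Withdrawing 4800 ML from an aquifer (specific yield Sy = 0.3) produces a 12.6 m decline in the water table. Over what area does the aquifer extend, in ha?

ΔV = 4800 ML = 4.8 × 10^6 m³
A = ΔV / (Sy × Δh) = 4.8 × 10^6 / (0.3 × 12.6) = 1.27 × 10^6 m²
A = 1.27 × 10^6 m² = 127 ha

A ≈ 127 ha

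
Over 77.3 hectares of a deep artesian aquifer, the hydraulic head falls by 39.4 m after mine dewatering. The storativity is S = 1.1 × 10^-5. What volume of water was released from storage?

ΔV ≈ 335 m³

A = 77.3 hectares = 7.73 × 10^5 m²
ΔV = S × A × Δh = 1.1 × 10^-5 × 7.73 × 10^5 m² × 39.4 m = 335 m³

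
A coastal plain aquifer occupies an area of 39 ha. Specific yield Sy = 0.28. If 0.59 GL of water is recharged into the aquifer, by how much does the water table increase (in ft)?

Δh ≈ 17.7 ft

A = 39 ha = 3.9 × 10^5 m²
ΔV = 0.59 GL = 5.9 × 10^5 m³
Δh = ΔV / (Sy × A) = 5.9 × 10^5 m³ / (0.28 × 3.9 × 10^5 m²) = 5.403 m
Δh = 5.403 m = 17.73 ft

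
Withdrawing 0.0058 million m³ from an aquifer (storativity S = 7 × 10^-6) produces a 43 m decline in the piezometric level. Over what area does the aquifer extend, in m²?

ΔV = 0.0058 million m³ = 5800 m³
A = ΔV / (S × Δh) = 5800 / (7 × 10^-6 × 43) = 1.927 × 10^7 m²

A ≈ 1.93 × 10^7 m²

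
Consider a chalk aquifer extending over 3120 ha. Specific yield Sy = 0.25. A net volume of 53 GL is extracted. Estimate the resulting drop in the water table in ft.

A = 3120 ha = 3.12 × 10^7 m²
ΔV = 53 GL = 5.3 × 10^7 m³
Δh = ΔV / (Sy × A) = 5.3 × 10^7 m³ / (0.25 × 3.12 × 10^7 m²) = 6.795 m
Δh = 6.795 m = 22.29 ft

Δh ≈ 22.3 ft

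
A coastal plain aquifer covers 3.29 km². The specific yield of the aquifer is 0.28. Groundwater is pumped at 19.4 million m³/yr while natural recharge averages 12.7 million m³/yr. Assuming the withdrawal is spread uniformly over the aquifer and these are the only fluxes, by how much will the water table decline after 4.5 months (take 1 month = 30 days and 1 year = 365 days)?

A = 3.29 km² = 3.29 × 10^6 m²
Net abstraction = 19.4 − 12.7 = 6.7 million m³/yr
Q_net = 6.7 million m³/yr = 18360 m³/d
t = 4.5 months = 135 d
ΔV = Q × t = 18360 m³/d × 135 d = 2.478 × 10^6 m³
Δh = ΔV / (Sy × A) = 2.478 × 10^6 / (0.28 × 3.29 × 10^6) = 2.69 m

Δh ≈ 2.69 m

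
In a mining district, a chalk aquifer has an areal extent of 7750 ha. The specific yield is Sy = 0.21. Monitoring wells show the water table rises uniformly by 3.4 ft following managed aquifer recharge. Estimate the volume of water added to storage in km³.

A = 7750 ha = 7.75 × 10^7 m²
Δh = 3.4 ft = 1.036 m
ΔV = Sy × A × Δh = 0.21 × 7.75 × 10^7 m² × 1.036 m = 1.687 × 10^7 m³
ΔV = 1.687 × 10^7 m³ = 0.01687 km³

ΔV ≈ 0.0169 km³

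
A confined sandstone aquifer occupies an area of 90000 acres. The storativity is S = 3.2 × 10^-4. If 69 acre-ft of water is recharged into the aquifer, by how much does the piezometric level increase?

A = 90000 acres = 3.642 × 10^8 m²
ΔV = 69 acre-ft = 85110 m³
Δh = ΔV / (S × A) = 85110 m³ / (3.2 × 10^-4 × 3.642 × 10^8 m²) = 0.7303 m

Δh ≈ 0.73 m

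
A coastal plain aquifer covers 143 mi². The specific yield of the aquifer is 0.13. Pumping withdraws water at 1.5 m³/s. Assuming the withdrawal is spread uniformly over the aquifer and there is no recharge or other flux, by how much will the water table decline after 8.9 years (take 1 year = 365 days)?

Δh ≈ 8.74 m

A = 143 mi² = 3.704 × 10^8 m²
Q = 1.5 m³/s = 1.296 × 10^5 m³/d
t = 8.9 years = 3248 d
ΔV = Q × t = 1.296 × 10^5 m³/d × 3248 d = 4.21 × 10^8 m³
Δh = ΔV / (Sy × A) = 4.21 × 10^8 / (0.13 × 3.704 × 10^8) = 8.744 m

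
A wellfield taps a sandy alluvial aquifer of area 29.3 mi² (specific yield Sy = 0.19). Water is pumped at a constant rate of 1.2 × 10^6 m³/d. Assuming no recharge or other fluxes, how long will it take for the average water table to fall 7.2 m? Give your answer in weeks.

t ≈ 12.4 weeks

A = 29.3 mi² = 7.589 × 10^7 m²
ΔV = Sy × A × Δh = 0.19 × 7.589 × 10^7 × 7.2 = 1.038 × 10^8 m³
t = ΔV / Q = 1.038 × 10^8 m³ / 1.2 × 10^6 m³/d = 86.51 d
t = 86.51 d ≈ 12.36 weeks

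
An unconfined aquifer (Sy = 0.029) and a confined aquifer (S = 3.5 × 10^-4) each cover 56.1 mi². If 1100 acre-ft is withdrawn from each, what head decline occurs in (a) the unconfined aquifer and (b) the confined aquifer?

A = 56.1 mi² = 1.453 × 10^8 m²
ΔV = 1100 acre-ft = 1.357 × 10^6 m³
Unconfined: Δh_u = ΔV/(Sy·A) = 1.357 × 10^6/(0.029 × 1.453 × 10^8) = 0.322 m
Confined: Δh_c = ΔV/(S·A) = 1.357 × 10^6/(3.5 × 10^-4 × 1.453 × 10^8) = 26.68 m

Δh_u ≈ 0.322 m; Δh_c ≈ 26.7 m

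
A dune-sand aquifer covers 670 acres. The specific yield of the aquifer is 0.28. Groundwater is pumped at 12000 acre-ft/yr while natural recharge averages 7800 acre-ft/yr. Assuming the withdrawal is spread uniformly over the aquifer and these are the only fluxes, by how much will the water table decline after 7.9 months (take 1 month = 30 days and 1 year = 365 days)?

Δh ≈ 4.43 m

A = 670 acres = 2.711 × 10^6 m²
Net abstraction = 12000 − 7800 = 4200 acre-ft/yr
Q_net = 4200 acre-ft/yr = 14190 m³/d
t = 7.9 months = 237 d
ΔV = Q × t = 14190 m³/d × 237 d = 3.364 × 10^6 m³
Δh = ΔV / (Sy × A) = 3.364 × 10^6 / (0.28 × 2.711 × 10^6) = 4.431 m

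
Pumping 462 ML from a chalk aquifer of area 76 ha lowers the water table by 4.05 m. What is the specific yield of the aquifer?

A = 76 ha = 7.6 × 10^5 m²
ΔV = 462 ML = 4.62 × 10^5 m³
Sy = ΔV / (A × Δh) = 4.62 × 10^5 m³ / (7.6 × 10^5 m² × 4.05 m) = 0.1501

Sy ≈ 0.15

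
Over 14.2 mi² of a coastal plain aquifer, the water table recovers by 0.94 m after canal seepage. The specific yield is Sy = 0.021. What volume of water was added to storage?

A = 14.2 mi² = 3.678 × 10^7 m²
ΔV = Sy × A × Δh = 0.021 × 3.678 × 10^7 m² × 0.94 m = 7.26 × 10^5 m³

ΔV ≈ 7.26 × 10^5 m³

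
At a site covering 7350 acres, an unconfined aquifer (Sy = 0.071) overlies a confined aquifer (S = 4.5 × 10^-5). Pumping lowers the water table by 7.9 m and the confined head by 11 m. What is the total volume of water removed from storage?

A = 7350 acres = 2.974 × 10^7 m²
Unconfined: ΔV_u = Sy × A × Δh_u = 0.071 × 2.974 × 10^7 × 7.9 = 1.668 × 10^7 m³
Confined: ΔV_c = S × A × Δh_c = 4.5 × 10^-5 × 2.974 × 10^7 × 11 = 14720 m³
Total ΔV = 1.668 × 10^7 + 14720 = 1.67 × 10^7 m³

ΔV ≈ 1.67 × 10^7 m³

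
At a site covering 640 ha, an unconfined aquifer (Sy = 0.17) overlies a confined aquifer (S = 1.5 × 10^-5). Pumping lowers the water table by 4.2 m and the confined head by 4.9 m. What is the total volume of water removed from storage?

ΔV ≈ 4.57 × 10^6 m³

A = 640 ha = 6.4 × 10^6 m²
Unconfined: ΔV_u = Sy × A × Δh_u = 0.17 × 6.4 × 10^6 × 4.2 = 4.57 × 10^6 m³
Confined: ΔV_c = S × A × Δh_c = 1.5 × 10^-5 × 6.4 × 10^6 × 4.9 = 470.4 m³
Total ΔV = 4.57 × 10^6 + 470.4 = 4.57 × 10^6 m³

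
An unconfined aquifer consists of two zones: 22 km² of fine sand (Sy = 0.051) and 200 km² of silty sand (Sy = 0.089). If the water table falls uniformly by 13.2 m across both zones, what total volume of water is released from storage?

A₁ = 22 km² = 2.2 × 10^7 m²; A₂ = 200 km² = 2 × 10^8 m²
ΔV₁ = 0.051 × 2.2 × 10^7 × 13.2 = 1.481 × 10^7 m³
ΔV₂ = 0.089 × 2 × 10^8 × 13.2 = 2.35 × 10^8 m³
ΔV = ΔV₁ + ΔV₂ = 2.498 × 10^8 m³

ΔV ≈ 2.5 × 10^8 m³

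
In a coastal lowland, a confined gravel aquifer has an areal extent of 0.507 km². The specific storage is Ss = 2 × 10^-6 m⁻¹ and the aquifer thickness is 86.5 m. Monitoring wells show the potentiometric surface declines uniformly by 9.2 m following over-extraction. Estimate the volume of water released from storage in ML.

ΔV ≈ 0.807 ML

S = Ss × b = 2 × 10^-6 m⁻¹ × 86.5 m = 1.73 × 10^-4
A = 0.507 km² = 5.07 × 10^5 m²
ΔV = S × A × Δh = 1.73 × 10^-4 × 5.07 × 10^5 m² × 9.2 m = 806.9 m³
ΔV = 806.9 m³ = 0.8069 ML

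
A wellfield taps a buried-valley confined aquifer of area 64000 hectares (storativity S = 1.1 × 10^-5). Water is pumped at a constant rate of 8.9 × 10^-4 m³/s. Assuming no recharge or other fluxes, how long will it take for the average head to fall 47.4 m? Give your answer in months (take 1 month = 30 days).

A = 64000 hectares = 6.4 × 10^8 m²
ΔV = S × A × Δh = 1.1 × 10^-5 × 6.4 × 10^8 × 47.4 = 3.337 × 10^5 m³
Q = 8.9 × 10^-4 m³/s = 76.9 m³/d
t = ΔV / Q = 3.337 × 10^5 m³ / 76.9 m³/d = 4340 d
t = 4340 d ≈ 144.7 months

t ≈ 145 months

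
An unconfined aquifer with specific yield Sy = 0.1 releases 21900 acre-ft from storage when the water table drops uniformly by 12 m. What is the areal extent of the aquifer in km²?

ΔV = 21900 acre-ft = 2.701 × 10^7 m³
A = ΔV / (Sy × Δh) = 2.701 × 10^7 / (0.1 × 12) = 2.251 × 10^7 m²
A = 2.251 × 10^7 m² = 22.51 km²

A ≈ 22.5 km²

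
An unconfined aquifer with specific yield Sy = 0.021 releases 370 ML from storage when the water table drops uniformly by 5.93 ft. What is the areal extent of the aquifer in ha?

Δh = 5.93 ft = 1.807 m
ΔV = 370 ML = 3.7 × 10^5 m³
A = ΔV / (Sy × Δh) = 3.7 × 10^5 / (0.021 × 1.807) = 9.748 × 10^6 m²
A = 9.748 × 10^6 m² = 974.8 ha

A ≈ 975 ha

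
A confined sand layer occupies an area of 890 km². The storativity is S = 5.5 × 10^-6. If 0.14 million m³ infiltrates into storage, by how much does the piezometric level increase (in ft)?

Δh ≈ 93.8 ft

A = 890 km² = 8.9 × 10^8 m²
ΔV = 0.14 million m³ = 1.4 × 10^5 m³
Δh = ΔV / (S × A) = 1.4 × 10^5 m³ / (5.5 × 10^-6 × 8.9 × 10^8 m²) = 28.6 m
Δh = 28.6 m = 93.83 ft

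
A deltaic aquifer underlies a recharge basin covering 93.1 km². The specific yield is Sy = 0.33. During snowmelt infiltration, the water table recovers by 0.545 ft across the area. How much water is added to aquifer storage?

ΔV ≈ 5.1 × 10^6 m³

A = 93.1 km² = 9.31 × 10^7 m²
Δh = 0.545 ft = 0.1661 m
ΔV = Sy × A × Δh = 0.33 × 9.31 × 10^7 m² × 0.1661 m = 5.104 × 10^6 m³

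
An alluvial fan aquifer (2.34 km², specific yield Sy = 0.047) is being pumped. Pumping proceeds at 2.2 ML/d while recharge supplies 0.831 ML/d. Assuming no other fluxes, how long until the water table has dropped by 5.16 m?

t ≈ 415 days

A = 2.34 km² = 2.34 × 10^6 m²
ΔV = Sy × A × Δh = 0.047 × 2.34 × 10^6 × 5.16 = 5.675 × 10^5 m³
Net withdrawal = 2.2 − 0.831 = 1.369 ML/d = 1369 m³/d
t = ΔV / Q = 5.675 × 10^5 m³ / 1369 m³/d = 414.5 d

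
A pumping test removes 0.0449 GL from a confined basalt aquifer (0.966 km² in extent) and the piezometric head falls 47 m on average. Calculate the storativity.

A = 0.966 km² = 9.66 × 10^5 m²
ΔV = 0.0449 GL = 44900 m³
S = ΔV / (A × Δh) = 44900 m³ / (9.66 × 10^5 m² × 47 m) = 9.889 × 10^-4

S ≈ 9.9 × 10^-4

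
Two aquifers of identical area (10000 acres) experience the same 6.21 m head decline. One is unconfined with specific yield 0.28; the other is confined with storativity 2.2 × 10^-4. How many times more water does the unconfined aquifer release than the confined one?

A = 10000 acres = 4.047 × 10^7 m²
Unconfined: ΔV_u = Sy × A × Δh = 0.28 × 4.047 × 10^7 × 6.21 = 7.037 × 10^7 m³
Confined: ΔV_c = S × A × Δh = 2.2 × 10^-4 × 4.047 × 10^7 × 6.21 = 55290 m³
Ratio = ΔV_u / ΔV_c = Sy / S = 0.28 / 2.2 × 10^-4 = 1273

ΔV_u / ΔV_c ≈ 1270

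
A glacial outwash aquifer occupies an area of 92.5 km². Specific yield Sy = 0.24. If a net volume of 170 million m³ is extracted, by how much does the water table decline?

Δh ≈ 7.66 m

A = 92.5 km² = 9.25 × 10^7 m²
ΔV = 170 million m³ = 1.7 × 10^8 m³
Δh = ΔV / (Sy × A) = 1.7 × 10^8 m³ / (0.24 × 9.25 × 10^7 m²) = 7.658 m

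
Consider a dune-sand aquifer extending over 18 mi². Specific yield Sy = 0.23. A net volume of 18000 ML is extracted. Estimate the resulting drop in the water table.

Δh ≈ 1.68 m

A = 18 mi² = 4.662 × 10^7 m²
ΔV = 18000 ML = 1.8 × 10^7 m³
Δh = ΔV / (Sy × A) = 1.8 × 10^7 m³ / (0.23 × 4.662 × 10^7 m²) = 1.679 m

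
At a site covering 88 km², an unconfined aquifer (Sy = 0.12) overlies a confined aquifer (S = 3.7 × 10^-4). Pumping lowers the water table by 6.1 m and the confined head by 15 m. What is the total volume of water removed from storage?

ΔV ≈ 6.49 × 10^7 m³

A = 88 km² = 8.8 × 10^7 m²
Unconfined: ΔV_u = Sy × A × Δh_u = 0.12 × 8.8 × 10^7 × 6.1 = 6.442 × 10^7 m³
Confined: ΔV_c = S × A × Δh_c = 3.7 × 10^-4 × 8.8 × 10^7 × 15 = 4.884 × 10^5 m³
Total ΔV = 6.442 × 10^7 + 4.884 × 10^5 = 6.49 × 10^7 m³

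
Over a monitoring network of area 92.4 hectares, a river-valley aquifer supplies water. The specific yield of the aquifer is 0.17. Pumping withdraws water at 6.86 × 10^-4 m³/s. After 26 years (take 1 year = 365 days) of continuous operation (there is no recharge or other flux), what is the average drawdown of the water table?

Δh ≈ 3.58 m

A = 92.4 hectares = 9.24 × 10^5 m²
Q = 6.86 × 10^-4 m³/s = 59.27 m³/d
t = 26 years = 9490 d
ΔV = Q × t = 59.27 m³/d × 9490 d = 5.625 × 10^5 m³
Δh = ΔV / (Sy × A) = 5.625 × 10^5 / (0.17 × 9.24 × 10^5) = 3.581 m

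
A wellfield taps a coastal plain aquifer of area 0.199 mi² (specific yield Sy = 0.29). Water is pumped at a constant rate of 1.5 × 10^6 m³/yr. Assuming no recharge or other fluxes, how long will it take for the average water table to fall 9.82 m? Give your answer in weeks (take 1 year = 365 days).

t ≈ 51 weeks

A = 0.199 mi² = 5.154 × 10^5 m²
ΔV = Sy × A × Δh = 0.29 × 5.154 × 10^5 × 9.82 = 1.468 × 10^6 m³
Q = 1.5 × 10^6 m³/yr = 4110 m³/d
t = ΔV / Q = 1.468 × 10^6 m³ / 4110 m³/d = 357.2 d
t = 357.2 d ≈ 51.02 weeks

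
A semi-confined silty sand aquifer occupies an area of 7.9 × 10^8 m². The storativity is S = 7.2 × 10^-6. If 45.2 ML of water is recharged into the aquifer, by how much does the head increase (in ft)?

ΔV = 45.2 ML = 45200 m³
Δh = ΔV / (S × A) = 45200 m³ / (7.2 × 10^-6 × 7.9 × 10^8 m²) = 7.947 m
Δh = 7.947 m = 26.07 ft

Δh ≈ 26.1 ft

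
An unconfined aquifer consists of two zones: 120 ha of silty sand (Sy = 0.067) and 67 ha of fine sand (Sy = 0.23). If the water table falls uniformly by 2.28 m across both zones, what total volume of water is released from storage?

A₁ = 120 ha = 1.2 × 10^6 m²; A₂ = 67 ha = 6.7 × 10^5 m²
ΔV₁ = 0.067 × 1.2 × 10^6 × 2.28 = 1.833 × 10^5 m³
ΔV₂ = 0.23 × 6.7 × 10^5 × 2.28 = 3.513 × 10^5 m³
ΔV = ΔV₁ + ΔV₂ = 5.347 × 10^5 m³

ΔV ≈ 5.35 × 10^5 m³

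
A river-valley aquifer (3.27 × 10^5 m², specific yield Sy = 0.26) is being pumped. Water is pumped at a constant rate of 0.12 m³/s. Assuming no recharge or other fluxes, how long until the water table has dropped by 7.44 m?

t ≈ 61 days

ΔV = Sy × A × Δh = 0.26 × 3.27 × 10^5 × 7.44 = 6.325 × 10^5 m³
Q = 0.12 m³/s = 10370 m³/d
t = ΔV / Q = 6.325 × 10^5 m³ / 10370 m³/d = 61.01 d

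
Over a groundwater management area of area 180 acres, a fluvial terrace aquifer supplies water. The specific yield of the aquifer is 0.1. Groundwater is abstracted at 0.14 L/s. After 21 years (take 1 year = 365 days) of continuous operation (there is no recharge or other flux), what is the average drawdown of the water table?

A = 180 acres = 7.284 × 10^5 m²
Q = 0.14 L/s = 12.1 m³/d
t = 21 years = 7665 d
ΔV = Q × t = 12.1 m³/d × 7665 d = 92720 m³
Δh = ΔV / (Sy × A) = 92720 / (0.1 × 7.284 × 10^5) = 1.273 m

Δh ≈ 1.27 m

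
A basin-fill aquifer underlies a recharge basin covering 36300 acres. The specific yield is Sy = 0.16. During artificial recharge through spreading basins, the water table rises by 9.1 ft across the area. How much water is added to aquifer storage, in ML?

A = 36300 acres = 1.469 × 10^8 m²
Δh = 9.1 ft = 2.774 m
ΔV = Sy × A × Δh = 0.16 × 1.469 × 10^8 m² × 2.774 m = 6.519 × 10^7 m³
ΔV = 6.519 × 10^7 m³ = 65190 ML

ΔV ≈ 65200 ML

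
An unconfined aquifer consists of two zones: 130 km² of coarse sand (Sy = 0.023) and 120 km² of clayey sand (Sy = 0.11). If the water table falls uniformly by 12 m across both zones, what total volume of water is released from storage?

ΔV ≈ 1.94 × 10^8 m³

A₁ = 130 km² = 1.3 × 10^8 m²; A₂ = 120 km² = 1.2 × 10^8 m²
ΔV₁ = 0.023 × 1.3 × 10^8 × 12 = 3.588 × 10^7 m³
ΔV₂ = 0.11 × 1.2 × 10^8 × 12 = 1.584 × 10^8 m³
ΔV = ΔV₁ + ΔV₂ = 1.943 × 10^8 m³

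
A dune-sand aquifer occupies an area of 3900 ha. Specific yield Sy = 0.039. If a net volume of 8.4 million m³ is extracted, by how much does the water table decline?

A = 3900 ha = 3.9 × 10^7 m²
ΔV = 8.4 million m³ = 8.4 × 10^6 m³
Δh = ΔV / (Sy × A) = 8.4 × 10^6 m³ / (0.039 × 3.9 × 10^7 m²) = 5.523 m

Δh ≈ 5.52 m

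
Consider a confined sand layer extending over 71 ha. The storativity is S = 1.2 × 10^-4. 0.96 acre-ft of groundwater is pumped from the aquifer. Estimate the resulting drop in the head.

Δh ≈ 13.9 m

A = 71 ha = 7.1 × 10^5 m²
ΔV = 0.96 acre-ft = 1184 m³
Δh = ΔV / (S × A) = 1184 m³ / (1.2 × 10^-4 × 7.1 × 10^5 m²) = 13.9 m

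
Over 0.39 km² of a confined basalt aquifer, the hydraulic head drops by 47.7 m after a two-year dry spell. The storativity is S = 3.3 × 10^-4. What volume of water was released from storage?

A = 0.39 km² = 3.9 × 10^5 m²
ΔV = S × A × Δh = 3.3 × 10^-4 × 3.9 × 10^5 m² × 47.7 m = 6139 m³

ΔV ≈ 6140 m³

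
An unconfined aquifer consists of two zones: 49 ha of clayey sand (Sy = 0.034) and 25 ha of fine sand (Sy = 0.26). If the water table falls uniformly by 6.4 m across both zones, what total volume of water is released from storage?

A₁ = 49 ha = 4.9 × 10^5 m²; A₂ = 25 ha = 2.5 × 10^5 m²
ΔV₁ = 0.034 × 4.9 × 10^5 × 6.4 = 1.066 × 10^5 m³
ΔV₂ = 0.26 × 2.5 × 10^5 × 6.4 = 4.16 × 10^5 m³
ΔV = ΔV₁ + ΔV₂ = 5.226 × 10^5 m³

ΔV ≈ 5.23 × 10^5 m³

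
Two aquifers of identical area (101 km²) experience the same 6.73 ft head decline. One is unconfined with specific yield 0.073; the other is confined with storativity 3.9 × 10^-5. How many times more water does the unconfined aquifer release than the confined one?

ΔV_u / ΔV_c ≈ 1870

A = 101 km² = 1.01 × 10^8 m²
Δh = 6.73 ft = 2.051 m
Unconfined: ΔV_u = Sy × A × Δh = 0.073 × 1.01 × 10^8 × 2.051 = 1.512 × 10^7 m³
Confined: ΔV_c = S × A × Δh = 3.9 × 10^-5 × 1.01 × 10^8 × 2.051 = 8080 m³
Ratio = ΔV_u / ΔV_c = Sy / S = 0.073 / 3.9 × 10^-5 = 1872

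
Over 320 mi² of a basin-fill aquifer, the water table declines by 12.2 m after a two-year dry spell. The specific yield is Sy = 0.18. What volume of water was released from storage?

A = 320 mi² = 8.288 × 10^8 m²
ΔV = Sy × A × Δh = 0.18 × 8.288 × 10^8 m² × 12.2 m = 1.82 × 10^9 m³

ΔV ≈ 1.82 × 10^9 m³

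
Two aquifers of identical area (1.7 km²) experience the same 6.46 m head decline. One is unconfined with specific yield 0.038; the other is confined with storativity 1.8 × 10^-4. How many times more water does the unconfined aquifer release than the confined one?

A = 1.7 km² = 1.7 × 10^6 m²
Unconfined: ΔV_u = Sy × A × Δh = 0.038 × 1.7 × 10^6 × 6.46 = 4.173 × 10^5 m³
Confined: ΔV_c = S × A × Δh = 1.8 × 10^-4 × 1.7 × 10^6 × 6.46 = 1977 m³
Ratio = ΔV_u / ΔV_c = Sy / S = 0.038 / 1.8 × 10^-4 = 211.1

ΔV_u / ΔV_c ≈ 211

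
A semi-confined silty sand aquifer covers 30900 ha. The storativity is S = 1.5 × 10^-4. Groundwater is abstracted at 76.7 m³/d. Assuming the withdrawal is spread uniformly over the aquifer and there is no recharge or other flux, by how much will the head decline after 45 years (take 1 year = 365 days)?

A = 30900 ha = 3.09 × 10^8 m²
t = 45 years = 16420 d
ΔV = Q × t = 76.7 m³/d × 16420 d = 1.26 × 10^6 m³
Δh = ΔV / (S × A) = 1.26 × 10^6 / (1.5 × 10^-4 × 3.09 × 10^8) = 27.18 m

Δh ≈ 27.2 m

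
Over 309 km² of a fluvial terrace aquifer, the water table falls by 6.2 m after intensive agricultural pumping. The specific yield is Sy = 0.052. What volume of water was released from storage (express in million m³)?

ΔV ≈ 99.6 million m³

A = 309 km² = 3.09 × 10^8 m²
ΔV = Sy × A × Δh = 0.052 × 3.09 × 10^8 m² × 6.2 m = 9.962 × 10^7 m³
ΔV = 9.962 × 10^7 m³ = 99.62 million m³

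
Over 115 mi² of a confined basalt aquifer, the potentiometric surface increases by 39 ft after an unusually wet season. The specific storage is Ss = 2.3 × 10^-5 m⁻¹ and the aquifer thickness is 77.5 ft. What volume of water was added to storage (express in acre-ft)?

b = 77.5 ft = 23.62 m
S = Ss × b = 2.3 × 10^-5 m⁻¹ × 23.62 m = 5.433 × 10^-4
A = 115 mi² = 2.978 × 10^8 m²
Δh = 39 ft = 11.89 m
ΔV = S × A × Δh = 5.433 × 10^-4 × 2.978 × 10^8 m² × 11.89 m = 1.924 × 10^6 m³
ΔV = 1.924 × 10^6 m³ = 1560 acre-ft

ΔV ≈ 1560 acre-ft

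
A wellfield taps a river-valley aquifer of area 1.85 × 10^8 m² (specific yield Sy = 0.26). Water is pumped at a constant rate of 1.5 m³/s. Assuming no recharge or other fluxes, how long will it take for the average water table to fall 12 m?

t ≈ 4450 days

ΔV = Sy × A × Δh = 0.26 × 1.85 × 10^8 × 12 = 5.772 × 10^8 m³
Q = 1.5 m³/s = 1.296 × 10^5 m³/d
t = ΔV / Q = 5.772 × 10^8 m³ / 1.296 × 10^5 m³/d = 4454 d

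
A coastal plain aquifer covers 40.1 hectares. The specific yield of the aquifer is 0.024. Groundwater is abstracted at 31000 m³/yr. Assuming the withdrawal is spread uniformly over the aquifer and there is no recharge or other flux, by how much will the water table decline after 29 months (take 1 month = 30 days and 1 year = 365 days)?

Δh ≈ 7.68 m

A = 40.1 hectares = 4.01 × 10^5 m²
Q = 31000 m³/yr = 84.93 m³/d
t = 29 months = 870 d
ΔV = Q × t = 84.93 m³/d × 870 d = 73890 m³
Δh = ΔV / (Sy × A) = 73890 / (0.024 × 4.01 × 10^5) = 7.678 m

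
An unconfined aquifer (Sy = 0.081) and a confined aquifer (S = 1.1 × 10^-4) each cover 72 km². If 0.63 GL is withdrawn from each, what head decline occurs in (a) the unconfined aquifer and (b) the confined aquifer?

A = 72 km² = 7.2 × 10^7 m²
ΔV = 0.63 GL = 6.3 × 10^5 m³
Unconfined: Δh_u = ΔV/(Sy·A) = 6.3 × 10^5/(0.081 × 7.2 × 10^7) = 0.108 m
Confined: Δh_c = ΔV/(S·A) = 6.3 × 10^5/(1.1 × 10^-4 × 7.2 × 10^7) = 79.55 m

Δh_u ≈ 0.108 m; Δh_c ≈ 79.5 m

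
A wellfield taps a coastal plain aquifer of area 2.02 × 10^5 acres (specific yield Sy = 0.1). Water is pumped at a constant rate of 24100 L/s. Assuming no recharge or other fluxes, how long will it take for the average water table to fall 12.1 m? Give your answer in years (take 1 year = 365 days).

A = 2.02 × 10^5 acres = 8.175 × 10^8 m²
ΔV = Sy × A × Δh = 0.1 × 8.175 × 10^8 × 12.1 = 9.891 × 10^8 m³
Q = 24100 L/s = 2.082 × 10^6 m³/d
t = ΔV / Q = 9.891 × 10^8 m³ / 2.082 × 10^6 m³/d = 475 d
t = 475 d ≈ 1.301 years

t ≈ 1.3 years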